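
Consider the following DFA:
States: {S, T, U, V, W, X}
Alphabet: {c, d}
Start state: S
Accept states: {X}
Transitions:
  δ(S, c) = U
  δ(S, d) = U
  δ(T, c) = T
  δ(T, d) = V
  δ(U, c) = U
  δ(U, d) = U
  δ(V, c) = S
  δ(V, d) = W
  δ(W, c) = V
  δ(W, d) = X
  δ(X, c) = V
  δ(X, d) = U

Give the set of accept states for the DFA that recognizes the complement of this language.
Complement accept states = All states \ Original accept states
= {S, T, U, V, W, X} \ {X}
{S, T, U, V, W}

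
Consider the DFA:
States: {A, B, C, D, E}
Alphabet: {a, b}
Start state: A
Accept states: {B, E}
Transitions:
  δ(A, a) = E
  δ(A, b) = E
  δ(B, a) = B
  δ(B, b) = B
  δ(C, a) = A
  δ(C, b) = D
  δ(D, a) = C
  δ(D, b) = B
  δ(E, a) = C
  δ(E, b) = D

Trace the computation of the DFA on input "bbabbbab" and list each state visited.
read 'b': A → E
  read 'b': E → D
  read 'a': D → C
  read 'b': C → D
  read 'b': D → B
  read 'b': B → B
  read 'a': B → B
  read 'b': B → B
A -> E -> D -> C -> D -> B -> B -> B -> B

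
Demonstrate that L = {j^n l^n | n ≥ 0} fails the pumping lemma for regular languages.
Assume L is regular with pumping length p. Idea: pumping the j-block changes the count balance.
Choose s = j^p l^p (length 2p ≥ p). By the pumping lemma, s = xyz with |xy| ≤ p, |y| > 0. So y = j^k for some k > 0 (since xy is entirely within the j's). Pumping gives xy²z = j^(p+k) l^p, which is not in L since p+k ≠ p.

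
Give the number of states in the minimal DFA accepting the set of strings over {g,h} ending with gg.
By Myhill–Nerode, count the distinguishable equivalence classes: three classes — 0, 1, or ≥2 trailing g's.
3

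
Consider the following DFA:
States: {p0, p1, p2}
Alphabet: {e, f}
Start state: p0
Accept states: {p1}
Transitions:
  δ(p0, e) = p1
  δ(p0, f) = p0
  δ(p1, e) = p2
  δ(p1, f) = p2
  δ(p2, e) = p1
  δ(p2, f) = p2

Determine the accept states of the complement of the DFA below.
Complement accept states = All states \ Original accept states
= {p0, p1, p2} \ {p1}
{p0, p2}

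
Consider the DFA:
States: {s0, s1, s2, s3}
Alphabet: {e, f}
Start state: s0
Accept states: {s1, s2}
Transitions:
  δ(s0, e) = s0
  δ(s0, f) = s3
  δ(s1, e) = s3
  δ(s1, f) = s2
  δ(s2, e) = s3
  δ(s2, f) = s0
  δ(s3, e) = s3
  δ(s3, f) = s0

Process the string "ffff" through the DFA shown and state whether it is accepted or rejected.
Processing string "ffff":
  s0 --f--> s3
  s3 --f--> s0
  s0 --f--> s3
  s3 --f--> s0
Final state: s0
Accept states: {s1, s2}
No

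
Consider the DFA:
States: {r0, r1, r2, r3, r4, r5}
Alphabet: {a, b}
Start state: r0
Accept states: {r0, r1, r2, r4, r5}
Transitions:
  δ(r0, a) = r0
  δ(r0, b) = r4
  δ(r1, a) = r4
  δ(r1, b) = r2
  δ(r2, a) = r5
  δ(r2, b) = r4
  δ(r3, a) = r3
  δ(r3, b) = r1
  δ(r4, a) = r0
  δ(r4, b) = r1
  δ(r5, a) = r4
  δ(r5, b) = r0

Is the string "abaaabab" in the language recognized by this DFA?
Processing string "abaaabab":
  r0 --a--> r0
  r0 --b--> r4
  r4 --a--> r0
  r0 --a--> r0
  r0 --a--> r0
  r0 --b--> r4
  r4 --a--> r0
  r0 --b--> r4
Final state: r4
Accept states: {r0, r1, r2, r4, r5}
Yes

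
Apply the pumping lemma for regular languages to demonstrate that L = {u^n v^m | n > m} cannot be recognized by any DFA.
Assume L is regular with pumping length p. Idea: pumping down the u-block drops the u-count to at most the v-count.
Choose s = u^(p+1) v^p ∈ L (|s| = 2p+1 ≥ p). By the pumping lemma, s = xyz with |xy| ≤ p, |y| > 0, so y = u^k with k ≥ 1. Take i = 0: xz = u^(p+1−k) v^p. Since k ≥ 1, p+1−k ≤ p, so the number of u's is no longer strictly greater than the number of v's, hence xz ∉ L.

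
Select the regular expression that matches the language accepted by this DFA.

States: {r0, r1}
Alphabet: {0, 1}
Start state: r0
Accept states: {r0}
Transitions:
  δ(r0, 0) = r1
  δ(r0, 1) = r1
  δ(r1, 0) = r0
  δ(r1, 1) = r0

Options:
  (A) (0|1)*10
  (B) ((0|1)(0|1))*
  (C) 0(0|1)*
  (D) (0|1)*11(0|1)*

Check each option against the DFA on short strings; one disagreement eliminates an option:
  (A) (0|1)*10: on ε the DFA stays in r0 and accepts (r0 ∈ Accept), but the regex does not match it → eliminate
  (B) ((0|1)(0|1))*: agrees with the DFA on every string of length ≤ 6
  (C) 0(0|1)*: on ε the DFA stays in r0 and accepts (r0 ∈ Accept), but the regex does not match it → eliminate
  (D) (0|1)*11(0|1)*: on ε the DFA stays in r0 and accepts (r0 ∈ Accept), but the regex does not match it → eliminate
Only (B) is consistent with the DFA.
(B) ((0|1)(0|1))*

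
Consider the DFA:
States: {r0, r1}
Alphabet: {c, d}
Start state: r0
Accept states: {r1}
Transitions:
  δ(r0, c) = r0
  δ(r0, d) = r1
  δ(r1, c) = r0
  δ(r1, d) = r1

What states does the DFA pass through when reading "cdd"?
read 'c': r0 → r0
  read 'd': r0 → r1
  read 'd': r1 → r1
r0 -> r0 -> r1 -> r1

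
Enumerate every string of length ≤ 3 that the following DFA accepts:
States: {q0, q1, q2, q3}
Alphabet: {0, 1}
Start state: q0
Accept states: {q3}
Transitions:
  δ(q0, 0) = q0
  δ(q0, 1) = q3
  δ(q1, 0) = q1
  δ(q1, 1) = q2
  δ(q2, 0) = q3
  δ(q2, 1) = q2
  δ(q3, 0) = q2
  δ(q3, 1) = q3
1, 01, 11, 001, 011, 100, 111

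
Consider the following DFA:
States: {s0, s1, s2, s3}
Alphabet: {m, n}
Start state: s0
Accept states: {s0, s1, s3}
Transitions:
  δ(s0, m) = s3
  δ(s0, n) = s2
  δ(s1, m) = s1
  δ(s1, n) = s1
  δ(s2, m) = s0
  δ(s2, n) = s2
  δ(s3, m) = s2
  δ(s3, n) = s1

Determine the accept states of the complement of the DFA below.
Complement accept states = All states \ Original accept states
= {s0, s1, s2, s3} \ {s0, s1, s3}
{s2}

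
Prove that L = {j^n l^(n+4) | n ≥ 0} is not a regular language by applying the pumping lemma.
Assume L is regular with pumping length p. Idea: pumping the j-block breaks the fixed offset of 4.
Choose s = j^p l^(p+4) ∈ L. By the pumping lemma, s = xyz with |xy| ≤ p, |y| > 0, so y = j^k with k ≥ 1. Then xy²z = j^(p+k) l^(p+4). For this to be in L we would need p+4 = (p+k)+4, i.e. k = 0, contradicting k ≥ 1. So xy²z ∉ L.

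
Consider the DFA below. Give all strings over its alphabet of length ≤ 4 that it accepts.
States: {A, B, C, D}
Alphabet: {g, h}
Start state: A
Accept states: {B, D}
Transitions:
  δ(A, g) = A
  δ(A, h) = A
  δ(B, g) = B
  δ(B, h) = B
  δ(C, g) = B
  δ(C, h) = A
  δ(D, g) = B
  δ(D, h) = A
None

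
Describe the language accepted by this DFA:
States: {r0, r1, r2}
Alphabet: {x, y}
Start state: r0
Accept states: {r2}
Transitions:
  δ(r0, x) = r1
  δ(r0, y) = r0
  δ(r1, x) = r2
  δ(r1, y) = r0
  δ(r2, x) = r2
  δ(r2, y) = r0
Testing a few strings:
  'xyxx' → accept
  'xxy' → reject
  'y' → reject
  'yxx' → accept
State roles: r0=last symbol not x; r1=one trailing x; r2=two trailing x's
All strings over {x,y} ending with xx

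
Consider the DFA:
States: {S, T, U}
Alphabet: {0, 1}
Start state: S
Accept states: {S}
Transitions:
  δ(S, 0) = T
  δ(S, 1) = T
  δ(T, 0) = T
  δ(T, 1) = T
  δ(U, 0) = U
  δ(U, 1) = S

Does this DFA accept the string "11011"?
Processing string "11011":
  S --1--> T
  T --1--> T
  T --0--> T
  T --1--> T
  T --1--> T
Final state: T
Accept states: {S}
No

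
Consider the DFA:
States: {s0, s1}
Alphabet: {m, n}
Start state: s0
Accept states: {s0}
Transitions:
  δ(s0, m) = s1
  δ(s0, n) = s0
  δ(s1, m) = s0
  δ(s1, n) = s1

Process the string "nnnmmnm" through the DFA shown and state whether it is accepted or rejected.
Processing string "nnnmmnm":
  s0 --n--> s0
  s0 --n--> s0
  s0 --n--> s0
  s0 --m--> s1
  s1 --m--> s0
  s0 --n--> s0
  s0 --m--> s1
Final state: s1
Accept states: {s0}
No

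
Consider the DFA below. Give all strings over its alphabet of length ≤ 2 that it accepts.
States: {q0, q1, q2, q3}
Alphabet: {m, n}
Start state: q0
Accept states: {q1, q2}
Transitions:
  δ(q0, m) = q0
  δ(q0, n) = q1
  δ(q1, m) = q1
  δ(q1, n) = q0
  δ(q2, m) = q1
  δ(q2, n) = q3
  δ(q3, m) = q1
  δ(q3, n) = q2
n, mn, nm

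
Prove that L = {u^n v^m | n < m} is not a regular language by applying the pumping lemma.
Assume L is regular with pumping length p. Idea: pumping up the u-block makes the u-count reach the v-count.
Choose s = u^p v^(p+1) ∈ L. By the pumping lemma, s = xyz with |xy| ≤ p, |y| > 0, so y = u^k with k ≥ 1. Then xy²z = u^(p+k) v^(p+1). Since p+k ≥ p+1, the number of u's is no longer strictly less than the number of v's, so xy²z ∉ L.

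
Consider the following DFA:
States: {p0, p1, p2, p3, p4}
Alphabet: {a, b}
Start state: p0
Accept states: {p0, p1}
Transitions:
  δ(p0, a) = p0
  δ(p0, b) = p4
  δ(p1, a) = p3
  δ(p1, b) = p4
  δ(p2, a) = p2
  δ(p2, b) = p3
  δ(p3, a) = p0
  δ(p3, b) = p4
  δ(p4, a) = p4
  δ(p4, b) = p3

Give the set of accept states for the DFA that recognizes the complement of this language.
Complement accept states = All states \ Original accept states
= {p0, p1, p2, p3, p4} \ {p0, p1}
{p2, p3, p4}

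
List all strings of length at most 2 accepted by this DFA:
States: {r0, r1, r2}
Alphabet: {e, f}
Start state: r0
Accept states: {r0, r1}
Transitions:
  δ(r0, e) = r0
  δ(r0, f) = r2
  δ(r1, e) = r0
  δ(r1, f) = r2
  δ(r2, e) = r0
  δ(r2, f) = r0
ε, e, ee, fe, ff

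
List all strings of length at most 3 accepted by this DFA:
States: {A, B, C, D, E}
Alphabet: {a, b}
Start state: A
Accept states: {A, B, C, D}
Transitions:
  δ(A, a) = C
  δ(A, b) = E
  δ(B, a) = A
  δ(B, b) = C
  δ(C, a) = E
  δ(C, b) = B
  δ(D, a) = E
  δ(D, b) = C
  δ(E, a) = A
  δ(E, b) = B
ε, a, ab, ba, bb, aaa, aab, aba, abb, baa, bba, bbb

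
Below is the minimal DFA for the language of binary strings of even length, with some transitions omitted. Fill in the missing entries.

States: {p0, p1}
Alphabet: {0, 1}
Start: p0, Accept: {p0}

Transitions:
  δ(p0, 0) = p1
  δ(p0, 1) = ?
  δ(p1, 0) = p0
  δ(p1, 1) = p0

From the language and accept set, identify what each state tracks — p0: even length so far; p1: odd length so far.
Each missing δ(q, a) is the state matching the new tracked value after reading a.
δ(p0, 1) = p1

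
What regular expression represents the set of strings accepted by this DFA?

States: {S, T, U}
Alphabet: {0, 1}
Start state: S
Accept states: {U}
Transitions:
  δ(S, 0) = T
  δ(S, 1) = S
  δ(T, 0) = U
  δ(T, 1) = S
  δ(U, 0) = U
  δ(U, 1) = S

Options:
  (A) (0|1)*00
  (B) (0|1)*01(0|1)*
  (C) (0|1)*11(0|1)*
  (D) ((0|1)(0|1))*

Check each option against the DFA on short strings; one disagreement eliminates an option:
  (A) (0|1)*00: agrees with the DFA on every string of length ≤ 6
  (B) (0|1)*01(0|1)*: on '00' the DFA goes S → T → U and accepts (U ∈ Accept), but the regex does not match it → eliminate
  (C) (0|1)*11(0|1)*: on '00' the DFA goes S → T → U and accepts (U ∈ Accept), but the regex does not match it → eliminate
  (D) ((0|1)(0|1))*: on ε the DFA stays in S and rejects (S ∉ Accept), but the regex matches it → eliminate
Only (A) is consistent with the DFA.
(A) (0|1)*00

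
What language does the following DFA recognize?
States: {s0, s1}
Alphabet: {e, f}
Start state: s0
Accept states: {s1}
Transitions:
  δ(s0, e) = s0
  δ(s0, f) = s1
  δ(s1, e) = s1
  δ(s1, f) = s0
Testing a few strings:
  'e' → reject
  'f' → accept
  'fef' → reject
  'fff' → accept
State roles: s0=even number of f's so far; s1=odd number of f's so far
All strings over {e,f} with an odd number of f's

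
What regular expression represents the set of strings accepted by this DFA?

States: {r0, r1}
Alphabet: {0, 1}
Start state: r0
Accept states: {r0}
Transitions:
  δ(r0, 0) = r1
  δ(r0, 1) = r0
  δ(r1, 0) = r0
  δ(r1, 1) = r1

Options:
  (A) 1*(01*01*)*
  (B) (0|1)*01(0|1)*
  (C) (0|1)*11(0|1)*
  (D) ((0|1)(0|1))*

Check each option against the DFA on short strings; one disagreement eliminates an option:
  (A) 1*(01*01*)*: agrees with the DFA on every string of length ≤ 6
  (B) (0|1)*01(0|1)*: on ε the DFA stays in r0 and accepts (r0 ∈ Accept), but the regex does not match it → eliminate
  (C) (0|1)*11(0|1)*: on ε the DFA stays in r0 and accepts (r0 ∈ Accept), but the regex does not match it → eliminate
  (D) ((0|1)(0|1))*: on '1' the DFA goes r0 → r0 and accepts (r0 ∈ Accept), but the regex does not match it → eliminate
Only (A) is consistent with the DFA.
(A) 1*(01*01*)*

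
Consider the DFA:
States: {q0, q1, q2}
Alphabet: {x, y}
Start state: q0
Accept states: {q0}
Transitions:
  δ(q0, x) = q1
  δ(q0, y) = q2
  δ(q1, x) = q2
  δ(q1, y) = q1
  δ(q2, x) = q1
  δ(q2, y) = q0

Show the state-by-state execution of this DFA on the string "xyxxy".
read 'x': q0 → q1
  read 'y': q1 → q1
  read 'x': q1 → q2
  read 'x': q2 → q1
  read 'y': q1 → q1
q0 -> q1 -> q1 -> q2 -> q1 -> q1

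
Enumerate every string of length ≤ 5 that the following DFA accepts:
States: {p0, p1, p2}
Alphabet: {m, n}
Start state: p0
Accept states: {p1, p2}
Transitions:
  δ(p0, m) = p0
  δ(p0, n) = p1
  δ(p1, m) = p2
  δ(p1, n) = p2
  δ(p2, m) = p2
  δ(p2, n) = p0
n, mn, nm, nn, mmn, mnm, mnn, nmm, nnm, mmmn, mmnm, mmnn, mnmm, mnnm, nmmm, nmnn, nnmm, nnnn, mmmmn, mmmnm, mmmnn, mmnmm, mmnnm, mnmmm, mnmnn, mnnmm, mnnnn, nmmmm, nmmnn, nmnmn, nmnnm, nmnnn, nnmmm, nnmnn, nnnmn, nnnnm, nnnnn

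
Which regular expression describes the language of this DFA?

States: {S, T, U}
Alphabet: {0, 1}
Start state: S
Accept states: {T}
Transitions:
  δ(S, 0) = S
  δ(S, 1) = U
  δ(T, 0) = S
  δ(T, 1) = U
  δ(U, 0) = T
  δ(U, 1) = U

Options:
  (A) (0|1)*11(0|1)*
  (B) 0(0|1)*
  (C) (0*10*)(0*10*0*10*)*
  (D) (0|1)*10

Check each option against the DFA on short strings; one disagreement eliminates an option:
  (A) (0|1)*11(0|1)*: on '10' the DFA goes S → U → T and accepts (T ∈ Accept), but the regex does not match it → eliminate
  (B) 0(0|1)*: on '0' the DFA goes S → S and rejects (S ∉ Accept), but the regex matches it → eliminate
  (C) (0*10*)(0*10*0*10*)*: on '1' the DFA goes S → U and rejects (U ∉ Accept), but the regex matches it → eliminate
  (D) (0|1)*10: agrees with the DFA on every string of length ≤ 6
Only (D) is consistent with the DFA.
(D) (0|1)*10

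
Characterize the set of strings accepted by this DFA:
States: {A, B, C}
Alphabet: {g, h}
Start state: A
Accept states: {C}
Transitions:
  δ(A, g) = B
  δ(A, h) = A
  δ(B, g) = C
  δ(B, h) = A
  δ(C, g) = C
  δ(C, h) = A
Testing a few strings:
  'gh' → reject
  'hggg' → accept
  'g' → reject
  'h' → reject
State roles: A=last symbol not g; B=one trailing g; C=two trailing g's
All strings over {g,h} ending with gg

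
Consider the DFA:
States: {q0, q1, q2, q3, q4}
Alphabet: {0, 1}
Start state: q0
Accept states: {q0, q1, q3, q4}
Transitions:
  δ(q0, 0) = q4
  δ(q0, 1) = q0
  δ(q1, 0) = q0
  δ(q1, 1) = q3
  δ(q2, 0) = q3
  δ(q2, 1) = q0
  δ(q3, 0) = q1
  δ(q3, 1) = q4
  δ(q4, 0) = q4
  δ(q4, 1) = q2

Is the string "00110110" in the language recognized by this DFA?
Processing string "00110110":
  q0 --0--> q4
  q4 --0--> q4
  q4 --1--> q2
  q2 --1--> q0
  q0 --0--> q4
  q4 --1--> q2
  q2 --1--> q0
  q0 --0--> q4
Final state: q4
Accept states: {q0, q1, q3, q4}
Yes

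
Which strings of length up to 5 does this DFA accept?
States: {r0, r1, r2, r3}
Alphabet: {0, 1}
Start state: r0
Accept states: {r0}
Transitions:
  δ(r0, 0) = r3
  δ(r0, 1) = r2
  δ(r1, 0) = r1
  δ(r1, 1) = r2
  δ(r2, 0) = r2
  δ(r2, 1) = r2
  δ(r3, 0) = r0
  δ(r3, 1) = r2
ε, 00, 0000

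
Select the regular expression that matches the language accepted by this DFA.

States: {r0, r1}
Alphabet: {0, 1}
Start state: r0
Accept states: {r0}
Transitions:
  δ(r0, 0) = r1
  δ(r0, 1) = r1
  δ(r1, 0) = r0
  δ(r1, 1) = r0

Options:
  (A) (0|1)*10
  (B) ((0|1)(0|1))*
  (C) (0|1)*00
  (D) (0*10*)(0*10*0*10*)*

Check each option against the DFA on short strings; one disagreement eliminates an option:
  (A) (0|1)*10: on ε the DFA stays in r0 and accepts (r0 ∈ Accept), but the regex does not match it → eliminate
  (B) ((0|1)(0|1))*: agrees with the DFA on every string of length ≤ 6
  (C) (0|1)*00: on ε the DFA stays in r0 and accepts (r0 ∈ Accept), but the regex does not match it → eliminate
  (D) (0*10*)(0*10*0*10*)*: on ε the DFA stays in r0 and accepts (r0 ∈ Accept), but the regex does not match it → eliminate
Only (B) is consistent with the DFA.
(B) ((0|1)(0|1))*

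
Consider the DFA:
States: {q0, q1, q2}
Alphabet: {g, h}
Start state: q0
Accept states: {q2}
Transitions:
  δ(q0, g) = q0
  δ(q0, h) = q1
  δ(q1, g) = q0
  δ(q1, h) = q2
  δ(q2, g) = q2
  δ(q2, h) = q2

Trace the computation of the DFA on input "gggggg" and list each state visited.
read 'g': q0 → q0
  read 'g': q0 → q0
  read 'g': q0 → q0
  read 'g': q0 → q0
  read 'g': q0 → q0
  read 'g': q0 → q0
q0 -> q0 -> q0 -> q0 -> q0 -> q0 -> q0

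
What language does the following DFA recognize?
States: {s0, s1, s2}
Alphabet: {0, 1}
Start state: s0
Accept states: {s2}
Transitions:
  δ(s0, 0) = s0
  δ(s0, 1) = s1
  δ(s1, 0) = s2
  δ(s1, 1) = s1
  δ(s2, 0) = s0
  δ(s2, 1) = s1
Testing a few strings:
  '0010' → accept
  '01' → reject
  '110' → accept
  '0000' → reject
State roles: s0=no suffix match; s1=one trailing 1; s2=suffix is 10
All binary strings ending with 10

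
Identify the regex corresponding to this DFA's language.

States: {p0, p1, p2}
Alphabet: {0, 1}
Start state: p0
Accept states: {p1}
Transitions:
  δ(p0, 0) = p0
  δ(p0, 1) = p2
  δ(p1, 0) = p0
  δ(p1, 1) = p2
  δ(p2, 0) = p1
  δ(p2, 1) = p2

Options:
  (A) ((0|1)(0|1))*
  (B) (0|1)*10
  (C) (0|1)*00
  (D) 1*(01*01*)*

Check each option against the DFA on short strings; one disagreement eliminates an option:
  (A) ((0|1)(0|1))*: on ε the DFA stays in p0 and rejects (p0 ∉ Accept), but the regex matches it → eliminate
  (B) (0|1)*10: agrees with the DFA on every string of length ≤ 6
  (C) (0|1)*00: on '00' the DFA goes p0 → p0 → p0 and rejects (p0 ∉ Accept), but the regex matches it → eliminate
  (D) 1*(01*01*)*: on ε the DFA stays in p0 and rejects (p0 ∉ Accept), but the regex matches it → eliminate
Only (B) is consistent with the DFA.
(B) (0|1)*10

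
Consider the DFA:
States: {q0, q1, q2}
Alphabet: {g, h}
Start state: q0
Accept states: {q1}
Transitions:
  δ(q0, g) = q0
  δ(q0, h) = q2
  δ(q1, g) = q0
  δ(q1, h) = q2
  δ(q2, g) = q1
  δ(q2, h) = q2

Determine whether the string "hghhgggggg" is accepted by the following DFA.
Processing string "hghhgggggg":
  q0 --h--> q2
  q2 --g--> q1
  q1 --h--> q2
  q2 --h--> q2
  q2 --g--> q1
  q1 --g--> q0
  q0 --g--> q0
  q0 --g--> q0
  q0 --g--> q0
  q0 --g--> q0
Final state: q0
Accept states: {q1}
No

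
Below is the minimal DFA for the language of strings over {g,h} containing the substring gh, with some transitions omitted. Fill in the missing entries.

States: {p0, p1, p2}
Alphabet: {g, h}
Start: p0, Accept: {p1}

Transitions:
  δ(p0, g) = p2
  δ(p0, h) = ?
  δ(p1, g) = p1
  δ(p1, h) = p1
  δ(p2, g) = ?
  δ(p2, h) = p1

From the language and accept set, identify what each state tracks — p0: no g seen yet; p1: substring gh seen; p2: seen a g, waiting for h.
Each missing δ(q, a) is the state matching the new tracked value after reading a.
δ(p0, h) = p0; δ(p2, g) = p2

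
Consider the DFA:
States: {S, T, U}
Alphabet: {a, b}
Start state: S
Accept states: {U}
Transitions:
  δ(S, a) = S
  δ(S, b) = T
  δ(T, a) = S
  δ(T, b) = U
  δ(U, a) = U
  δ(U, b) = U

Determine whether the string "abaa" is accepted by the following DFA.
Processing string "abaa":
  S --a--> S
  S --b--> T
  T --a--> S
  S --a--> S
Final state: S
Accept states: {U}
No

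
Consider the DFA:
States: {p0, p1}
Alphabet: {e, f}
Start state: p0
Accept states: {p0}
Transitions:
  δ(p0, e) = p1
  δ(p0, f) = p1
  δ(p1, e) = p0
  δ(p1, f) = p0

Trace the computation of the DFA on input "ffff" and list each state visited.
read 'f': p0 → p1
  read 'f': p1 → p0
  read 'f': p0 → p1
  read 'f': p1 → p0
p0 -> p1 -> p0 -> p1 -> p0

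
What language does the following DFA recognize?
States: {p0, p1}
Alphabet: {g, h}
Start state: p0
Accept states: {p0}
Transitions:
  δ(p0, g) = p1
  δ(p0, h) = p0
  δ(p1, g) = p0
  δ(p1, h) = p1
Testing a few strings:
  'hg' → reject
  'g' → reject
  'gh' → reject
  'hh' → accept
State roles: p0=even number of g's so far; p1=odd number of g's so far
All strings over {g,h} with an even number of g's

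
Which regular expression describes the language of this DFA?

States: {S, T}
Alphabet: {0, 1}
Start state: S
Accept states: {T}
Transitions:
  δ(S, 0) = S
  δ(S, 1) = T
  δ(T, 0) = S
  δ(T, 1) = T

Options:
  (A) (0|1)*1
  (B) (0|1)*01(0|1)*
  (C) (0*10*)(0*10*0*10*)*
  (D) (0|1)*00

Check each option against the DFA on short strings; one disagreement eliminates an option:
  (A) (0|1)*1: agrees with the DFA on every string of length ≤ 6
  (B) (0|1)*01(0|1)*: on '1' the DFA goes S → T and accepts (T ∈ Accept), but the regex does not match it → eliminate
  (C) (0*10*)(0*10*0*10*)*: on '10' the DFA goes S → T → S and rejects (S ∉ Accept), but the regex matches it → eliminate
  (D) (0|1)*00: on '1' the DFA goes S → T and accepts (T ∈ Accept), but the regex does not match it → eliminate
Only (A) is consistent with the DFA.
(A) (0|1)*1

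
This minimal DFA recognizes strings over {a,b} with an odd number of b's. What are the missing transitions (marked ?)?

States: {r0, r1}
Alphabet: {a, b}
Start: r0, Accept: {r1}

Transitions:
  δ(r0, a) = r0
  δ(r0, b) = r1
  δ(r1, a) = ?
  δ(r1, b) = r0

From the language and accept set, identify what each state tracks — r0: even number of b's so far; r1: odd number of b's so far.
Each missing δ(q, a) is the state matching the new tracked value after reading a.
δ(r1, a) = r1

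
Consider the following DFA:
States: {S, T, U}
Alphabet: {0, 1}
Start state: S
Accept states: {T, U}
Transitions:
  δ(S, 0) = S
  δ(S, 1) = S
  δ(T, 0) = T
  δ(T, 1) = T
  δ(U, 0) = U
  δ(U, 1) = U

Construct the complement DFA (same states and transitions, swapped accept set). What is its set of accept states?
Complement accept states = All states \ Original accept states
= {S, T, U} \ {T, U}
{S}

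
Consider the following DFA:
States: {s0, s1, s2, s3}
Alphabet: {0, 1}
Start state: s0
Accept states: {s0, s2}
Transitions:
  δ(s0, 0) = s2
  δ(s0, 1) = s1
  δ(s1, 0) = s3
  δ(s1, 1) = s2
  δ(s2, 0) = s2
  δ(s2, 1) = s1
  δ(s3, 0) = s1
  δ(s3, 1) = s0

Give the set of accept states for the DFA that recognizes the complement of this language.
Complement accept states = All states \ Original accept states
= {s0, s1, s2, s3} \ {s0, s2}
{s1, s3}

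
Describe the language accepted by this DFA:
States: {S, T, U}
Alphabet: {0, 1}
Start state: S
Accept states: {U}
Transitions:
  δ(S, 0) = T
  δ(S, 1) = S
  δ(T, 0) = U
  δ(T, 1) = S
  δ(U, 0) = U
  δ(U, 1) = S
Testing a few strings:
  '0' → reject
  '1100' → accept
  '0110' → reject
  '110' → reject
State roles: S=last symbol not 0; T=one trailing 0; U=two trailing 0's
All binary strings ending with 00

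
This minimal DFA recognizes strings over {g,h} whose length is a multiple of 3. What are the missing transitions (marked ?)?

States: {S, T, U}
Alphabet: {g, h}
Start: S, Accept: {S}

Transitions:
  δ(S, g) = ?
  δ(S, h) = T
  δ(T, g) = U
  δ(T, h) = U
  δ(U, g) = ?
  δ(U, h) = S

From the language and accept set, identify what each state tracks — S: length ≡ 0 (mod 3); T: length ≡ 1 (mod 3); U: length ≡ 2 (mod 3).
Each missing δ(q, a) is the state matching the new tracked value after reading a.
δ(S, g) = T; δ(U, g) = S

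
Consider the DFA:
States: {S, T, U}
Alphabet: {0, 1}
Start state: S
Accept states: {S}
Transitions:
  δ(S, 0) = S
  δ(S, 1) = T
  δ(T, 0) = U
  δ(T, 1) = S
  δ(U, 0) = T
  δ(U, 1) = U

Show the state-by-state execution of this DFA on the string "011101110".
read '0': S → S
  read '1': S → T
  read '1': T → S
  read '1': S → T
  read '0': T → U
  read '1': U → U
  read '1': U → U
  read '1': U → U
  read '0': U → T
S -> S -> T -> S -> T -> U -> U -> U -> U -> T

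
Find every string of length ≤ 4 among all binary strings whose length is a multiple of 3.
ε, 000, 001, 010, 011, 100, 101, 110, 111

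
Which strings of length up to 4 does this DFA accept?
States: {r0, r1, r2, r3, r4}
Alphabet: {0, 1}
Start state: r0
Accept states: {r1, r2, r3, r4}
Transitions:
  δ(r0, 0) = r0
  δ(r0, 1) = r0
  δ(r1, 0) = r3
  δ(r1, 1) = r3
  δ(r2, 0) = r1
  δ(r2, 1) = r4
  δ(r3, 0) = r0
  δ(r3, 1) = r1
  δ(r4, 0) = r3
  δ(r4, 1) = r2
None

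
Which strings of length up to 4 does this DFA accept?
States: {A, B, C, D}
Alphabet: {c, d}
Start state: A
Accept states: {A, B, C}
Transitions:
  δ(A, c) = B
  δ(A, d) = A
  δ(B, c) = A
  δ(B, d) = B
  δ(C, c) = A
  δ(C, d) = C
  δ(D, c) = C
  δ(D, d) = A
ε, c, d, cc, cd, dc, dd, ccc, ccd, cdc, cdd, dcc, dcd, ddc, ddd, cccc, cccd, ccdc, ccdd, cdcc, cdcd, cddc, cddd, dccc, dccd, dcdc, dcdd, ddcc, ddcd, dddc, dddd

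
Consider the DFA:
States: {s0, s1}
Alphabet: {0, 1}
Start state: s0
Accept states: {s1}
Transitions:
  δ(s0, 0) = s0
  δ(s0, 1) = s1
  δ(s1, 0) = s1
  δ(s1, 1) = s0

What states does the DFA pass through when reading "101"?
read '1': s0 → s1
  read '0': s1 → s1
  read '1': s1 → s0
s0 -> s1 -> s1 -> s0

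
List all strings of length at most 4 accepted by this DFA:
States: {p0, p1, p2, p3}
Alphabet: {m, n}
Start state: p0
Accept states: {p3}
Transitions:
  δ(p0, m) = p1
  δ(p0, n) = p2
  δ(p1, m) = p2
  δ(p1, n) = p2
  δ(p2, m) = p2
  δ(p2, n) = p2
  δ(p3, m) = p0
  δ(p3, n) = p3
None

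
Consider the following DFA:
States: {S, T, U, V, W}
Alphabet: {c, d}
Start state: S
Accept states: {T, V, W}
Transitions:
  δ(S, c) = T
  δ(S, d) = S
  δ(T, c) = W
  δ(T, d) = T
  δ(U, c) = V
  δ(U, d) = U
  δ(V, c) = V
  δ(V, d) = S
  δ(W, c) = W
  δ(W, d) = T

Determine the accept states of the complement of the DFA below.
Complement accept states = All states \ Original accept states
= {S, T, U, V, W} \ {T, V, W}
{S, U}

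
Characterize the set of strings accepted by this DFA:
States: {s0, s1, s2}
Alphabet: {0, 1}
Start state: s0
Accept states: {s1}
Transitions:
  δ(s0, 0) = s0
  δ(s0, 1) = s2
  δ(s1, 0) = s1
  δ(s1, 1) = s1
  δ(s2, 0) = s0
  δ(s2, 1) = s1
Testing a few strings:
  '01' → reject
  '001' → reject
  '0001' → reject
  '1' → reject
State roles: s0=no progress toward 11; s1=substring 11 seen; s2=one trailing 1
All binary strings containing the substring 11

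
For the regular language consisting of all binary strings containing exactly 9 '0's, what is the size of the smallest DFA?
By Myhill–Nerode, count the distinguishable equivalence classes: 11 classes — having seen 0, 1, …, 9, or >9 copies of '0'; the count-9 class is the only accepting one and >9 is dead.
11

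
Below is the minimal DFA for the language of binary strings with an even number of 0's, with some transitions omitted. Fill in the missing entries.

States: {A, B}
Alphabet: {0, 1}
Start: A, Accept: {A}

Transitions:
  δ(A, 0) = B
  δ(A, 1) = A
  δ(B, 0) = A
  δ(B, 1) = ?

From the language and accept set, identify what each state tracks — A: even number of 0's so far; B: odd number of 0's so far.
Each missing δ(q, a) is the state matching the new tracked value after reading a.
δ(B, 1) = B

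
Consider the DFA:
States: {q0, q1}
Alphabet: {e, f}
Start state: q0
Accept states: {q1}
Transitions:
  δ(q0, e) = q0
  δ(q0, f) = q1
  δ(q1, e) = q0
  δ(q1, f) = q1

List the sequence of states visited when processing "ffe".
read 'f': q0 → q1
  read 'f': q1 → q1
  read 'e': q1 → q0
q0 -> q1 -> q1 -> q0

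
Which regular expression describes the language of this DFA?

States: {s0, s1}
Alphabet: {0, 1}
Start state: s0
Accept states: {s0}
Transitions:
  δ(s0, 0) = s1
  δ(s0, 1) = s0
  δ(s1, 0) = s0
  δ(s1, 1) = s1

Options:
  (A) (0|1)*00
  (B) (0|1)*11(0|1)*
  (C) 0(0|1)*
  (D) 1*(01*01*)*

Check each option against the DFA on short strings; one disagreement eliminates an option:
  (A) (0|1)*00: on ε the DFA stays in s0 and accepts (s0 ∈ Accept), but the regex does not match it → eliminate
  (B) (0|1)*11(0|1)*: on ε the DFA stays in s0 and accepts (s0 ∈ Accept), but the regex does not match it → eliminate
  (C) 0(0|1)*: on ε the DFA stays in s0 and accepts (s0 ∈ Accept), but the regex does not match it → eliminate
  (D) 1*(01*01*)*: agrees with the DFA on every string of length ≤ 6
Only (D) is consistent with the DFA.
(D) 1*(01*01*)*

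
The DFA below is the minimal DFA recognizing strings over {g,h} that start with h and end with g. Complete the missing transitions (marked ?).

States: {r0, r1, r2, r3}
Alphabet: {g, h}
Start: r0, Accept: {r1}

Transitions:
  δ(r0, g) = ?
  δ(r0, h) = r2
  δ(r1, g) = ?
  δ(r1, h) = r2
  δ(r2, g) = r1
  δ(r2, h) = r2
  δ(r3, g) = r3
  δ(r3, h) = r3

From the language and accept set, identify what each state tracks — r0: no input read; r1: started with h, last symbol g; r2: started with h, last symbol h; r3: started with g (dead).
Each missing δ(q, a) is the state matching the new tracked value after reading a.
δ(r0, g) = r3; δ(r1, g) = r1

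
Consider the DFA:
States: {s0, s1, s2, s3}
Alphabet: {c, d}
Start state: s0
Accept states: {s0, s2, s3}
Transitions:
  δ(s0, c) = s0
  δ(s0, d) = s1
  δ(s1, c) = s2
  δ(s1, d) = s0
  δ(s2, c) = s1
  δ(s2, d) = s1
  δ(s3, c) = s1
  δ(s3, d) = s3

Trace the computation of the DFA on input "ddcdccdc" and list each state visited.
read 'd': s0 → s1
  read 'd': s1 → s0
  read 'c': s0 → s0
  read 'd': s0 → s1
  read 'c': s1 → s2
  read 'c': s2 → s1
  read 'd': s1 → s0
  read 'c': s0 → s0
s0 -> s1 -> s0 -> s0 -> s1 -> s2 -> s1 -> s0 -> s0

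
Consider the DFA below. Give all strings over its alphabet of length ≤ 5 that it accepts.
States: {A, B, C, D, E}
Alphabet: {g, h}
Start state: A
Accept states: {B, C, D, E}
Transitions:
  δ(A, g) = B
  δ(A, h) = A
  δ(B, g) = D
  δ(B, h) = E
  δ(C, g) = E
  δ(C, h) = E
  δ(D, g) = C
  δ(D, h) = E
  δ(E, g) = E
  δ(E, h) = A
g, gg, gh, hg, ggg, ggh, ghg, hgg, hgh, hhg, gggg, gggh, gghg, ghgg, ghhg, hggg, hggh, hghg, hhgg, hhgh, hhhg, ggggg, ggghg, gghgg, gghhg, ghggg, ghghg, ghhgg, ghhgh, ghhhg, hgggg, hgggh, hgghg, hghgg, hghhg, hhggg, hhggh, hhghg, hhhgg, hhhgh, hhhhg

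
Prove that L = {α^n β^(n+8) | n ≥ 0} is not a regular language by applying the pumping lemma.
Assume L is regular with pumping length p. Idea: pumping the α-block breaks the fixed offset of 8.
Choose s = α^p β^(p+8) ∈ L. By the pumping lemma, s = xyz with |xy| ≤ p, |y| > 0, so y = α^k with k ≥ 1. Then xy²z = α^(p+k) β^(p+8). For this to be in L we would need p+8 = (p+k)+8, i.e. k = 0, contradicting k ≥ 1. So xy²z ∉ L.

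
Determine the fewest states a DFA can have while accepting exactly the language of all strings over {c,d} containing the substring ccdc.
By Myhill–Nerode, count the distinguishable equivalence classes: 5 classes — one per longest suffix of the input that is a prefix of 'ccdc' (lengths 0 through 3), plus an absorbing 'already seen ccdc' class.
5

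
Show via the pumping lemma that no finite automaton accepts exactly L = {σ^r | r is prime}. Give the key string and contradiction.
Assume L is regular with pumping length p. Idea: pumping by a suitable count produces a composite length.
Let q be a prime with q ≥ p and choose s = σ^q ∈ L. By the pumping lemma, s = xyz with |xy| ≤ p, |y| = k ≥ 1. Take i = q+1: |xy^(q+1)z| = q + q·k = q(1+k). Since q ≥ 2 and 1+k ≥ 2, q(1+k) is composite, so xy^(q+1)z ∉ L.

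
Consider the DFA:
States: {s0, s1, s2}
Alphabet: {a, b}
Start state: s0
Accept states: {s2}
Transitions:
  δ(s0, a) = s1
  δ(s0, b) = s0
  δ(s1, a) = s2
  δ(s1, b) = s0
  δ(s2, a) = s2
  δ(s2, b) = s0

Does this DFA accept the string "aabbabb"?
Processing string "aabbabb":
  s0 --a--> s1
  s1 --a--> s2
  s2 --b--> s0
  s0 --b--> s0
  s0 --a--> s1
  s1 --b--> s0
  s0 --b--> s0
Final state: s0
Accept states: {s2}
No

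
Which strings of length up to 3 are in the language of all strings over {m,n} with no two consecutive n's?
ε, m, n, mm, mn, nm, mmm, mmn, mnm, nmm, nmn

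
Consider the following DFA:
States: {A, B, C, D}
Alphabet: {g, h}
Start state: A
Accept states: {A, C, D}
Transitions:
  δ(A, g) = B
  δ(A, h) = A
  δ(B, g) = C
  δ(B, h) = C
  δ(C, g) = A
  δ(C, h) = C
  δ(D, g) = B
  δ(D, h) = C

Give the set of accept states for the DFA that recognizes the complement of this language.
Complement accept states = All states \ Original accept states
= {A, B, C, D} \ {A, C, D}
{B}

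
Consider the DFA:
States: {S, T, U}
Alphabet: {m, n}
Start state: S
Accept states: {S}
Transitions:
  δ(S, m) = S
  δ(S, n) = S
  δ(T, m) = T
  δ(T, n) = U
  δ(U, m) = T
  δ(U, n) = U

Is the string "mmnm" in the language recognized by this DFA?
Processing string "mmnm":
  S --m--> S
  S --m--> S
  S --n--> S
  S --m--> S
Final state: S
Accept states: {S}
Yes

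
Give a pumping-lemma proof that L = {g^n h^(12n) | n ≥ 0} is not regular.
Assume L is regular with pumping length p. Idea: pumping the g-block breaks the 1:12 ratio.
Choose s = g^p h^(12p) (length 13p ≥ p). By the pumping lemma, s = xyz with |xy| ≤ p, |y| > 0, so y = g^k with k ≥ 1. Then xy²z = g^(p+k) h^(12p). For this to be in L we would need 12p = 12(p+k), i.e. 12k = 0, contradicting k ≥ 1. So xy²z ∉ L.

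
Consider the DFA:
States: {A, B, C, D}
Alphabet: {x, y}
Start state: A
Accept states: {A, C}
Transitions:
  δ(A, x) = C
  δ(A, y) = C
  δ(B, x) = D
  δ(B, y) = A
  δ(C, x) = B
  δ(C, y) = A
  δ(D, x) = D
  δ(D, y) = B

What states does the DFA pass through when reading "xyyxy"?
read 'x': A → C
  read 'y': C → A
  read 'y': A → C
  read 'x': C → B
  read 'y': B → A
A -> C -> A -> C -> B -> A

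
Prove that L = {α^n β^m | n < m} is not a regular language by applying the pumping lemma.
Assume L is regular with pumping length p. Idea: pumping up the α-block makes the α-count reach the β-count.
Choose s = α^p β^(p+1) ∈ L. By the pumping lemma, s = xyz with |xy| ≤ p, |y| > 0, so y = α^k with k ≥ 1. Then xy²z = α^(p+k) β^(p+1). Since p+k ≥ p+1, the number of α's is no longer strictly less than the number of β's, so xy²z ∉ L.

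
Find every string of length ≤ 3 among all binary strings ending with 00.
00, 000, 100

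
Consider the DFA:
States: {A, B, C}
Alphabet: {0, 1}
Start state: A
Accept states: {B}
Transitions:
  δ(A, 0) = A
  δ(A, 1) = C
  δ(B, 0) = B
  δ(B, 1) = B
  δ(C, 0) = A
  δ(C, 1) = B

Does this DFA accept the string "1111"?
Processing string "1111":
  A --1--> C
  C --1--> B
  B --1--> B
  B --1--> B
Final state: B
Accept states: {B}
Yes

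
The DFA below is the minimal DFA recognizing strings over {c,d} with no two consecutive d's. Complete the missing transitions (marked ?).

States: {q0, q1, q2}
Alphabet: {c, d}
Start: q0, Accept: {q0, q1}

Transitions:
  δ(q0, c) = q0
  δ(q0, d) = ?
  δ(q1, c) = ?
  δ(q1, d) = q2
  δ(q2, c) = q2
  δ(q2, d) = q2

From the language and accept set, identify what each state tracks — q0: last symbol not d (ok); q1: last symbol d (ok); q2: saw dd (dead).
Each missing δ(q, a) is the state matching the new tracked value after reading a.
δ(q0, d) = q1; δ(q1, c) = q0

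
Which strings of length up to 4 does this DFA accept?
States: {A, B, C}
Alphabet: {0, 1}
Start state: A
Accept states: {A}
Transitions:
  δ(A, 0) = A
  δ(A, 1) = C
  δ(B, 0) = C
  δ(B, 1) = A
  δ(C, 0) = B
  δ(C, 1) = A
ε, 0, 00, 11, 000, 011, 101, 110, 0000, 0011, 0101, 0110, 1001, 1010, 1100, 1111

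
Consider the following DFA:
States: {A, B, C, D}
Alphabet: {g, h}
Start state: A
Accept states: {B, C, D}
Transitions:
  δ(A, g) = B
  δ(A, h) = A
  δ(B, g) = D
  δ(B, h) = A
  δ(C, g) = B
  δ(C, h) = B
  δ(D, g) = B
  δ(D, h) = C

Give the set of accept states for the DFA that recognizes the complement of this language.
Complement accept states = All states \ Original accept states
= {A, B, C, D} \ {B, C, D}
{A}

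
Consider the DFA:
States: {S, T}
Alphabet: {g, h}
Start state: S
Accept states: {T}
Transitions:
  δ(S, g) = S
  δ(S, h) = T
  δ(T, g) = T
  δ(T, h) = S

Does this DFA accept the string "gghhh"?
Processing string "gghhh":
  S --g--> S
  S --g--> S
  S --h--> T
  T --h--> S
  S --h--> T
Final state: T
Accept states: {T}
Yes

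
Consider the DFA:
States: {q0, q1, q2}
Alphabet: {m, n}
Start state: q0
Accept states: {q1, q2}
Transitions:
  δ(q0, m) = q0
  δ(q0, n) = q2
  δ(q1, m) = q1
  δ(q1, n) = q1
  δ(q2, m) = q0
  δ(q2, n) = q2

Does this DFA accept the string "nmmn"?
Processing string "nmmn":
  q0 --n--> q2
  q2 --m--> q0
  q0 --m--> q0
  q0 --n--> q2
Final state: q2
Accept states: {q1, q2}
Yes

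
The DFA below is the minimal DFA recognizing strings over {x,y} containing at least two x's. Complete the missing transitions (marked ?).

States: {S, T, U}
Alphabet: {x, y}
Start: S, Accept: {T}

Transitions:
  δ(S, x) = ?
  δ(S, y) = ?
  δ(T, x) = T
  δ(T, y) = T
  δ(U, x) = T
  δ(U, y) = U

From the language and accept set, identify what each state tracks — S: zero x's seen; T: ≥ two x's seen; U: one x seen.
Each missing δ(q, a) is the state matching the new tracked value after reading a.
δ(S, x) = U; δ(S, y) = S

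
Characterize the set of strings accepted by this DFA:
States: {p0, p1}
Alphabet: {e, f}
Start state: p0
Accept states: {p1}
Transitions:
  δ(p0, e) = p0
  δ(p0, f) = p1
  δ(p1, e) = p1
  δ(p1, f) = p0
Testing a few strings:
  'e' → reject
  'ee' → reject
  'ef' → accept
  'eef' → accept
State roles: p0=even number of f's so far; p1=odd number of f's so far
All strings over {e,f} with an odd number of f's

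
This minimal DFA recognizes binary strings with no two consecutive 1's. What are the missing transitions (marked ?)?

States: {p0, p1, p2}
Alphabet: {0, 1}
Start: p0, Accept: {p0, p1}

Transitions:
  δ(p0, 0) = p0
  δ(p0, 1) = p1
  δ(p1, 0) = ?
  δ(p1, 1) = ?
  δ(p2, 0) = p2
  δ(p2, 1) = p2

From the language and accept set, identify what each state tracks — p0: last symbol not 1 (ok); p1: last symbol 1 (ok); p2: saw 11 (dead).
Each missing δ(q, a) is the state matching the new tracked value after reading a.
δ(p1, 0) = p0; δ(p1, 1) = p2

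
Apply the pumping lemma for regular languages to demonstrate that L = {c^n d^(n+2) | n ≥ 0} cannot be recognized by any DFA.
Assume L is regular with pumping length p. Idea: pumping the c-block breaks the fixed offset of 2.
Choose s = c^p d^(p+2) ∈ L. By the pumping lemma, s = xyz with |xy| ≤ p, |y| > 0, so y = c^k with k ≥ 1. Then xy²z = c^(p+k) d^(p+2). For this to be in L we would need p+2 = (p+k)+2, i.e. k = 0, contradicting k ≥ 1. So xy²z ∉ L.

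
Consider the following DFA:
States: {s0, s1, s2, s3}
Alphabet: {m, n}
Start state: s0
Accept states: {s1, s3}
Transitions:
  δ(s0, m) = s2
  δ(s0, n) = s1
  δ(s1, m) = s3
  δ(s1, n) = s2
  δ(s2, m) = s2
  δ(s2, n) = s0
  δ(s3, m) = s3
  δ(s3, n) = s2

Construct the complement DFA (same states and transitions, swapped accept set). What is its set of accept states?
Complement accept states = All states \ Original accept states
= {s0, s1, s2, s3} \ {s1, s3}
{s0, s2}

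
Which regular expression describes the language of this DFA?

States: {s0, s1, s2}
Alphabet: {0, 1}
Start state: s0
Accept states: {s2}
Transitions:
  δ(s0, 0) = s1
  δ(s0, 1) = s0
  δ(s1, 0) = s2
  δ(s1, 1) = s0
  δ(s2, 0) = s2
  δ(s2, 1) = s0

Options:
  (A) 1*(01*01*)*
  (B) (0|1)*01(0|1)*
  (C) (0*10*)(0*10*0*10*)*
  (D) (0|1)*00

Check each option against the DFA on short strings; one disagreement eliminates an option:
  (A) 1*(01*01*)*: on ε the DFA stays in s0 and rejects (s0 ∉ Accept), but the regex matches it → eliminate
  (B) (0|1)*01(0|1)*: on '00' the DFA goes s0 → s1 → s2 and accepts (s2 ∈ Accept), but the regex does not match it → eliminate
  (C) (0*10*)(0*10*0*10*)*: on '1' the DFA goes s0 → s0 and rejects (s0 ∉ Accept), but the regex matches it → eliminate
  (D) (0|1)*00: agrees with the DFA on every string of length ≤ 6
Only (D) is consistent with the DFA.
(D) (0|1)*00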